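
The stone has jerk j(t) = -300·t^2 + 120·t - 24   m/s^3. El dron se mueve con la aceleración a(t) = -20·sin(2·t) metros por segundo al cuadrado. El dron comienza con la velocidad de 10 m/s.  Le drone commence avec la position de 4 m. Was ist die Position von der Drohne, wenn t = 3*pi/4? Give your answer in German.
Wir müssen das Integral unserer Gleichung für die Beschleunigung a(t) = -20·sin(2·t) 2-mal finden. Durch Integration von der Beschleunigung und Verwendung der Anfangsbedingung v(0) = 10, erhalten wir v(t) = 10·cos(2·t). Durch Integration von der Geschwindigkeit und Verwendung der Anfangsbedingung x(0) = 4, erhalten wir x(t) = 5·sin(2·t) + 4. Wir haben die Position x(t) = 5·sin(2·t) + 4. Durch Einsetzen von t = 3*pi/4: x(3*pi/4) = -1.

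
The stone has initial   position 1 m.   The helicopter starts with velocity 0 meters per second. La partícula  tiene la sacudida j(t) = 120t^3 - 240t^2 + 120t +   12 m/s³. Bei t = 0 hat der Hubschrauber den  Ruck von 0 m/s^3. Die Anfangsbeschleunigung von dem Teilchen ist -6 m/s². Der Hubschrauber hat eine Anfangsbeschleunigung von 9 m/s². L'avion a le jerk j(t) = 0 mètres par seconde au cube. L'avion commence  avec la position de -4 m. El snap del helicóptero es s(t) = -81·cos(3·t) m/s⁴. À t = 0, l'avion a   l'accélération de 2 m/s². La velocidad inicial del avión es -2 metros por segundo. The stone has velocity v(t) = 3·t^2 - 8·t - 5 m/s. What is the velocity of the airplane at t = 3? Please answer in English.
We need to integrate our jerk equation j(t) = 0 2 times. Taking ∫j(t)dt and applying a(0) = 2, we find a(t) = 2. Taking ∫a(t)dt and applying v(0) = -2, we find v(t) = 2·t - 2. We have velocity v(t) = 2·t - 2. Substituting t = 3: v(3) = 4.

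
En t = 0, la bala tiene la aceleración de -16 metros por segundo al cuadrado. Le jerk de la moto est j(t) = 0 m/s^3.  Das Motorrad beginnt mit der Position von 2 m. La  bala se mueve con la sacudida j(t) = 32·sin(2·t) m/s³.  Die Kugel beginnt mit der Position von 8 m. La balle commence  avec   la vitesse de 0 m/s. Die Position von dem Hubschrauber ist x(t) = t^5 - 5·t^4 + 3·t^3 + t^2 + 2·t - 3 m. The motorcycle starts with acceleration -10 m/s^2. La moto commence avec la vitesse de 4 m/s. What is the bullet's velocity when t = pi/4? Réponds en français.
Nous devons intégrer notre équation du jerk j(t) = 32·sin(2·t) 2 fois. En prenant ∫j(t)dt et en appliquant a(0) = -16, nous trouvons a(t) = -16·cos(2·t). En intégrant l'accélération et en utilisant la condition initiale v(0) = 0, nous obtenons v(t) = -8·sin(2·t). Nous avons la vitesse v(t) = -8·sin(2·t). En substituant t = pi/4: v(pi/4) = -8.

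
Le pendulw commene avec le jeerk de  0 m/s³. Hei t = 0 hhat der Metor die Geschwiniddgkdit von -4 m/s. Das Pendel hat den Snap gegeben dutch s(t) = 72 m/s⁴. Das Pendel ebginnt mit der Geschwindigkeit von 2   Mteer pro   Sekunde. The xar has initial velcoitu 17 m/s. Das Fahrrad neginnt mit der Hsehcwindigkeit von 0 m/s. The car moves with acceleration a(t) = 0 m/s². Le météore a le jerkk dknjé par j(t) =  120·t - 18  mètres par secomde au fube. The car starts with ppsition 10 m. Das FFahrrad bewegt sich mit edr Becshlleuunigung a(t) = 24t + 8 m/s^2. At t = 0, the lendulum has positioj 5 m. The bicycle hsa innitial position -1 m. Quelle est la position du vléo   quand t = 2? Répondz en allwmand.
Um dies zu lösen, müssen wir 2 Integrale unserer Gleichung für die Beschleunigung a(t) = 24·t + 8 finden. Die Stammfunktion von der Beschleunigung, mit v(0) = 0, ergibt die Geschwindigkeit: v(t) = 4·t·(3·t + 2). Mit ∫v(t)dt und Anwendung von x(0) = -1, finden wir x(t) = 4·t^3 + 4·t^2 - 1. Mit x(t) = 4·t^3 + 4·t^2 - 1 und Einsetzen von t = 2, finden wir x = 47.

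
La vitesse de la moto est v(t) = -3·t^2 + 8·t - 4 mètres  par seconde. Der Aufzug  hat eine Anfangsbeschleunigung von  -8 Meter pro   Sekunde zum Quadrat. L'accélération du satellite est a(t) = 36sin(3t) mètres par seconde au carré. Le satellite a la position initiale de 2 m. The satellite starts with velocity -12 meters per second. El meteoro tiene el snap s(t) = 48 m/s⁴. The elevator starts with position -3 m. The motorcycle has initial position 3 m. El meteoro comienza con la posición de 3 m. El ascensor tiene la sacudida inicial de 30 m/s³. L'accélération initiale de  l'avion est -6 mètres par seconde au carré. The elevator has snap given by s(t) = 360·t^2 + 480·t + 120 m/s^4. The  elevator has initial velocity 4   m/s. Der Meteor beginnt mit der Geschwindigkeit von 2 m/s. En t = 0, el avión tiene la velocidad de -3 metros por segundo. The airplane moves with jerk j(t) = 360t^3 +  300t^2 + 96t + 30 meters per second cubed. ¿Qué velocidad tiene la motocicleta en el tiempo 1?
Usando v(t) = -3·t^2 + 8·t - 4 y sustituyendo t = 1, encontramos v = 1.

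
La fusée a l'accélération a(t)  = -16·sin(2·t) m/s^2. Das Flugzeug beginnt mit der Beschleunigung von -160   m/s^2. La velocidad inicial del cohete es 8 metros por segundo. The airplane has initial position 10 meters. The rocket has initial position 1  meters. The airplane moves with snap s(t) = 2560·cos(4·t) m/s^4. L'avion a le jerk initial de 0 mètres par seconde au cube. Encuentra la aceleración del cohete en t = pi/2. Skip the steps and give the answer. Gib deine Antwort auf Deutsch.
Bei t = pi/2, a = 0.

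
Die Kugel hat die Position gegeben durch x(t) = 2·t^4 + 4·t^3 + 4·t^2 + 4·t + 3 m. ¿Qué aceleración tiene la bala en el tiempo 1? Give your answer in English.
To solve this, we need to take 2 derivatives of our position equation x(t) = 2·t^4 + 4·t^3 + 4·t^2 + 4·t + 3. The derivative of position gives velocity: v(t) = 8·t^3 + 12·t^2 + 8·t + 4. Differentiating velocity, we get acceleration: a(t) = 24·t^2 + 24·t + 8. From the given acceleration equation a(t) = 24·t^2 + 24·t + 8, we substitute t = 1 to get a = 56.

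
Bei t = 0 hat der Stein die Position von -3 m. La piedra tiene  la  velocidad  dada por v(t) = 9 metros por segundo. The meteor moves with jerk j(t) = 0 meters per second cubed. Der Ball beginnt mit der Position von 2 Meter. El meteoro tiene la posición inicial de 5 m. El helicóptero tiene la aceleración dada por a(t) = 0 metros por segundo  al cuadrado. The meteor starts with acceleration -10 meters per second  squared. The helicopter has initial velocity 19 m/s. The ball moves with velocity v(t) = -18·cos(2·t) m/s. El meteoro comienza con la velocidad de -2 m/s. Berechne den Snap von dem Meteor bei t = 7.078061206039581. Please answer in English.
To solve this, we need to take 1 derivative of our jerk equation j(t) = 0. The derivative of jerk gives snap: s(t) = 0. We have snap s(t) = 0. Substituting t = 7.078061206039581: s(7.078061206039581) = 0.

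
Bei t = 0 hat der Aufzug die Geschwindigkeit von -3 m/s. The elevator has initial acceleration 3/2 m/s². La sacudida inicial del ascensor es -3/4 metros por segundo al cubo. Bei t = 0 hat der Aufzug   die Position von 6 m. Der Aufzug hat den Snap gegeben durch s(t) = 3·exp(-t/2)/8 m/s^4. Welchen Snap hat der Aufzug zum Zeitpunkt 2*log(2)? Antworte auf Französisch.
De l'équation du snap s(t) = 3·exp(-t/2)/8, nous substituons t = 2*log(2) pour obtenir s = 3/16.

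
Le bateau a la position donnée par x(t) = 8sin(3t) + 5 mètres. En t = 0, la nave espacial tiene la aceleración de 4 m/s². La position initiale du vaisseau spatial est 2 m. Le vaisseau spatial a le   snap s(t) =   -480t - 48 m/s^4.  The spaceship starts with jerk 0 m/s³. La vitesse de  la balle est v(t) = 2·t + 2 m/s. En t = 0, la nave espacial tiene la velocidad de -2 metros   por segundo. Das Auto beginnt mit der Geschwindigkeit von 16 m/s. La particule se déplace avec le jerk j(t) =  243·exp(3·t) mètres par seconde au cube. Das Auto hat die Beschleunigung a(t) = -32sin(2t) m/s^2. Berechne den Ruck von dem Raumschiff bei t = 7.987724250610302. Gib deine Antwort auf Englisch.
To find the answer, we compute 1 integral of s(t) = -480·t - 48. Integrating snap and using the initial condition j(0) = 0, we get j(t) = 48·t·(-5·t - 1). From the given jerk equation j(t) = 48·t·(-5·t - 1), we substitute t = 7.987724250610302 to get j = -15696.3080529384.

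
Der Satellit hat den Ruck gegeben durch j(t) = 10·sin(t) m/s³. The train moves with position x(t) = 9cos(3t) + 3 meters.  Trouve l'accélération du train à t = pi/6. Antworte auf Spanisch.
Debemos derivar nuestra ecuación de la posición x(t) = 9·cos(3·t) + 3 2 veces. Derivando la posición, obtenemos la velocidad: v(t) = -27·sin(3·t). La derivada de la velocidad da la aceleración: a(t) = -81·cos(3·t). Usando a(t) = -81·cos(3·t) y sustituyendo t = pi/6, encontramos a = 0.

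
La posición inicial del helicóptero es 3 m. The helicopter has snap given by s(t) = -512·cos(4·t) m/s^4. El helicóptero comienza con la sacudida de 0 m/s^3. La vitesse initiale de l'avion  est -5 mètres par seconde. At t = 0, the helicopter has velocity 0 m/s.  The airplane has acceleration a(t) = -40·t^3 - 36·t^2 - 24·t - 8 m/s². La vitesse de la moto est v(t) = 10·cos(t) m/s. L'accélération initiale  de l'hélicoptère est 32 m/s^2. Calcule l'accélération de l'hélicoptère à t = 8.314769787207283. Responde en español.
Debemos encontrar la antiderivada de nuestra ecuación del snap s(t) = -512·cos(4·t) 2 veces. La integral del snap, con j(0) = 0, da la sacudida: j(t) = -128·sin(4·t). Integrando la sacudida y usando la condición inicial a(0) = 32, obtenemos a(t) = 32·cos(4·t). Tenemos la aceleración a(t) = 32·cos(4·t). Sustituyendo t = 8.314769787207283: a(8.314769787207283) = -8.60805165221579.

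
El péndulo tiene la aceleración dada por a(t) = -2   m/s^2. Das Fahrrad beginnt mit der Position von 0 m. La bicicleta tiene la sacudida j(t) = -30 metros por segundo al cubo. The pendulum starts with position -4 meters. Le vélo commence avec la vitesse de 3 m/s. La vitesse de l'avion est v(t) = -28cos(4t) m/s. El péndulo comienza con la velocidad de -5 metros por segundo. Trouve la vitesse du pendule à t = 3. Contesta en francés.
Nous devons trouver la primitive de notre équation de l'accélération a(t) = -2 1 fois. En intégrant l'accélération et en utilisant la condition initiale v(0) = -5, nous obtenons v(t) = -2·t - 5. En utilisant v(t) = -2·t - 5 et en substituant t = 3, nous trouvons v = -11.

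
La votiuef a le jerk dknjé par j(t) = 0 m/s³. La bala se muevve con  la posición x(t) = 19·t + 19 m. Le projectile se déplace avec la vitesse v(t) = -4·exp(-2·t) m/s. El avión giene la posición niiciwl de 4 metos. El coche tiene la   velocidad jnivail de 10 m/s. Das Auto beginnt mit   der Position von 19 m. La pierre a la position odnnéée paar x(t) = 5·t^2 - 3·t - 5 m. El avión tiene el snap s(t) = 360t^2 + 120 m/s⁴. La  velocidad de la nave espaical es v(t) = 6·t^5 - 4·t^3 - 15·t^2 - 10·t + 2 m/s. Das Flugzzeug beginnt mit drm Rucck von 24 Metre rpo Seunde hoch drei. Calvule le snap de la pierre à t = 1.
Nous devons dériver notre équation de la position x(t) = 5·t^2 - 3·t - 5 4 fois. En dérivant la position, nous obtenons la vitesse: v(t) = 10·t - 3. En dérivant la vitesse, nous obtenons l'accélération: a(t) = 10. En dérivant l'accélération, nous obtenons le jerk: j(t) = 0. La dérivée du jerk donne le snap: s(t) = 0. En utilisant s(t) = 0 et en substituant t = 1, nous trouvons s = 0.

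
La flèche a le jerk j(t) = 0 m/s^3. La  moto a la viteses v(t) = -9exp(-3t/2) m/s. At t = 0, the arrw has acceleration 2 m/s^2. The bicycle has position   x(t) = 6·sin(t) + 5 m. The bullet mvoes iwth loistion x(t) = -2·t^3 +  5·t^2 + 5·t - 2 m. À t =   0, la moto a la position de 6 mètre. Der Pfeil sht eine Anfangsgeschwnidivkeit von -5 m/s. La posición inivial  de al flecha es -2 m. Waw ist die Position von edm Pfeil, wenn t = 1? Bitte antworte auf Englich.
We need to integrate our jerk equation j(t) = 0 3 times. Integrating jerk and using the initial condition a(0) = 2, we get a(t) = 2. The integral of acceleration, with v(0) = -5, gives velocity: v(t) = 2·t - 5. Taking ∫v(t)dt and applying x(0) = -2, we find x(t) = t^2 - 5·t - 2. From the given position equation x(t) = t^2 - 5·t - 2, we substitute t = 1 to get x = -6.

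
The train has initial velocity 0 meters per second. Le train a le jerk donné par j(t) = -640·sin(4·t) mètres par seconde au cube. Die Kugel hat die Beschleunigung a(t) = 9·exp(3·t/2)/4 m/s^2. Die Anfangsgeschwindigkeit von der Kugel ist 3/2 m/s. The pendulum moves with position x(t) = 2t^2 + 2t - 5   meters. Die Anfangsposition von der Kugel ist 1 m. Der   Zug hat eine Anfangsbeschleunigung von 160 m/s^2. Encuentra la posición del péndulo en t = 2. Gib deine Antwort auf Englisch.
We have position x(t) = 2·t^2 + 2·t - 5. Substituting t = 2: x(2) = 7.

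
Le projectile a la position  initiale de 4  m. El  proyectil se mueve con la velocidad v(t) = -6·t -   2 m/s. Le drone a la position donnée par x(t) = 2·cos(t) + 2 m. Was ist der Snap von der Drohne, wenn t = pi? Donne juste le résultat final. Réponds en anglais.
s(pi) = -2.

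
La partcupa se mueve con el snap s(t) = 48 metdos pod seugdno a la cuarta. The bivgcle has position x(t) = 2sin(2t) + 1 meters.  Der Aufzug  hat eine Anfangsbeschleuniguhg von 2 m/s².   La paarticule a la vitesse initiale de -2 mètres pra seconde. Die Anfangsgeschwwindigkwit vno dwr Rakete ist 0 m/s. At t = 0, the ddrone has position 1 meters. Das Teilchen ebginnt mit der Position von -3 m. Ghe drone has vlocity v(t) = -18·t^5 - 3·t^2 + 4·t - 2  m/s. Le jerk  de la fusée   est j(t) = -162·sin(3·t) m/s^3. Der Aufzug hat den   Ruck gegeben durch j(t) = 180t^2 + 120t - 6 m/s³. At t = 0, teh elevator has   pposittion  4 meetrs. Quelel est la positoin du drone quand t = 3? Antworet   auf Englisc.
To find the answer, we compute 1 antiderivative of v(t) = -18·t^5 - 3·t^2 + 4·t - 2. Taking ∫v(t)dt and applying x(0) = 1, we find x(t) = -3·t^6 - t^3 + 2·t^2 - 2·t + 1. From the given position equation x(t) = -3·t^6 - t^3 + 2·t^2 - 2·t + 1, we substitute t = 3 to get x = -2201.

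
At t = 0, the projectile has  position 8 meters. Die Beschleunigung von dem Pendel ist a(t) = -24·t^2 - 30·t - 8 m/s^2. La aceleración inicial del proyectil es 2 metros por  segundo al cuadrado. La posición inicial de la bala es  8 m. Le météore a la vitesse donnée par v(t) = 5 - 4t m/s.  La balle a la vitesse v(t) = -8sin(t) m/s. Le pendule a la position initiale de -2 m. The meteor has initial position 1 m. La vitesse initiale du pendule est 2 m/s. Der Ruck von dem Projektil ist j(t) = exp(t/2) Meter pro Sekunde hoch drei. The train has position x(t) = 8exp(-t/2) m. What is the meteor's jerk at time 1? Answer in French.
En partant de la vitesse v(t) = 5 - 4·t, nous prenons 2 dérivées. La dérivée de la vitesse donne l'accélération: a(t) = -4. En dérivant l'accélération, nous obtenons le jerk: j(t) = 0. Nous avons le jerk j(t) = 0. En substituant t = 1: j(1) = 0.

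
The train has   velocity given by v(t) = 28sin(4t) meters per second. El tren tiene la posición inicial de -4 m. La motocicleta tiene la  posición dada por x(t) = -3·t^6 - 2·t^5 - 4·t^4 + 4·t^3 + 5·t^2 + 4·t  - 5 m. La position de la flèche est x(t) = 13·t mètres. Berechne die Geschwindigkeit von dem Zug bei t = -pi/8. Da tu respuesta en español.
De la ecuación de la velocidad v(t) = 28·sin(4·t), sustituimos t = -pi/8 para obtener v = -28.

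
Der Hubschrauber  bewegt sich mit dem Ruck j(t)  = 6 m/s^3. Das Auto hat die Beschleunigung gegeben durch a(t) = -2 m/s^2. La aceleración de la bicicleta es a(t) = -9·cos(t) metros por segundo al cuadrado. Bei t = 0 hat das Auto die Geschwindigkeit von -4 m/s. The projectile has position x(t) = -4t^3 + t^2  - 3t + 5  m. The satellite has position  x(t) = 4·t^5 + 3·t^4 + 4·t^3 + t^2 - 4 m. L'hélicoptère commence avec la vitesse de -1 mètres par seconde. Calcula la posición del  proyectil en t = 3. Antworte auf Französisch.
De l'équation de la position x(t) = -4·t^3 + t^2 - 3·t + 5, nous substituons t = 3 pour obtenir x = -103.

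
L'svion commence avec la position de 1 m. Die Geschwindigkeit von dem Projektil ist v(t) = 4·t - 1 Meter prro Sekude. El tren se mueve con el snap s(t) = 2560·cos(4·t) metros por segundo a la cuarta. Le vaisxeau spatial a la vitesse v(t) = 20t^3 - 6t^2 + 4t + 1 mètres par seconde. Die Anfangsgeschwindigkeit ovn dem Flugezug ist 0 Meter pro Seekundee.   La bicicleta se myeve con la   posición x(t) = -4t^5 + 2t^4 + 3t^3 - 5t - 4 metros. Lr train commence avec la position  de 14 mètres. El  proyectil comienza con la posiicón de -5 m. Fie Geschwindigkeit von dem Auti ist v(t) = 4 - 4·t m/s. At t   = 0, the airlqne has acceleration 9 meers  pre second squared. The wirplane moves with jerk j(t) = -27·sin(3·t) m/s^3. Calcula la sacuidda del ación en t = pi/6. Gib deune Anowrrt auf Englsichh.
From the given jerk equation j(t) = -27·sin(3·t), we substitute t = pi/6 to get j = -27.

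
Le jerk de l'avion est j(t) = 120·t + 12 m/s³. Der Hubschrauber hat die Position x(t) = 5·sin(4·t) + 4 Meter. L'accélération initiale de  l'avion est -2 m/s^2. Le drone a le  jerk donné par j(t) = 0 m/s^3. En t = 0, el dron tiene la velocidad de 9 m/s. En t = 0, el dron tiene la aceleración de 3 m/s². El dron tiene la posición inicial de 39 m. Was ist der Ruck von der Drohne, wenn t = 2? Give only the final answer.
Der Ruck bei t = 2 ist j = 0.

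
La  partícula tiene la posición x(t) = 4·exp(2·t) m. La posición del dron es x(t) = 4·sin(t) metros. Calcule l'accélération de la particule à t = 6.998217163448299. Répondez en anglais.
To solve this, we need to take 2 derivatives of our position equation x(t) = 4·exp(2·t). The derivative of position gives velocity: v(t) = 8·exp(2·t). Differentiating velocity, we get acceleration: a(t) = 16·exp(2·t). We have acceleration a(t) = 16·exp(2·t). Substituting t = 6.998217163448299: a(6.998217163448299) = 19173181.2209052.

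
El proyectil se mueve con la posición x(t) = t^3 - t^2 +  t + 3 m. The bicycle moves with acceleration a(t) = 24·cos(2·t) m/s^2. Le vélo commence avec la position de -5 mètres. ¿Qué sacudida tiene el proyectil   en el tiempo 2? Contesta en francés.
Pour résoudre ceci, nous devons prendre 3 dérivées de notre équation de la position x(t) = t^3 - t^2 + t + 3. En prenant d/dt de x(t), nous trouvons v(t) = 3·t^2 - 2·t + 1. En dérivant la vitesse, nous obtenons l'accélération: a(t) = 6·t - 2. En prenant d/dt de a(t), nous trouvons j(t) = 6. En utilisant j(t) = 6 et en substituant t = 2, nous trouvons j = 6.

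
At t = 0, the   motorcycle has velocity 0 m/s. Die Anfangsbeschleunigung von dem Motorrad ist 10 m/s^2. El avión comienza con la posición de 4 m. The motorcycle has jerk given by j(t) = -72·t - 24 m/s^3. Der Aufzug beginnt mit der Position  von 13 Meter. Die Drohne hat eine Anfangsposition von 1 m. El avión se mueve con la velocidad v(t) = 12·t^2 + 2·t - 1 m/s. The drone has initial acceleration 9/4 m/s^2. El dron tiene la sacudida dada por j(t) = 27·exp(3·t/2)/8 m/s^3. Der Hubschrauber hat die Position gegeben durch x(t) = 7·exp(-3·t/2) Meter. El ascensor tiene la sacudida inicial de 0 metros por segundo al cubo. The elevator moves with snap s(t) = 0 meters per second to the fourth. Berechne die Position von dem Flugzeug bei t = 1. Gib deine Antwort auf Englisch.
Starting from velocity v(t) = 12·t^2 + 2·t - 1, we take 1 integral. Taking ∫v(t)dt and applying x(0) = 4, we find x(t) = 4·t^3 + t^2 - t + 4. We have position x(t) = 4·t^3 + t^2 - t + 4. Substituting t = 1: x(1) = 8.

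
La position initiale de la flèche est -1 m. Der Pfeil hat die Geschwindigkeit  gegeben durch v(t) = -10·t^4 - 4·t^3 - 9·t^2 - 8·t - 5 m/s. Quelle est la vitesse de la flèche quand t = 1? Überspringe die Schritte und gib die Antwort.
À t = 1, v = -36.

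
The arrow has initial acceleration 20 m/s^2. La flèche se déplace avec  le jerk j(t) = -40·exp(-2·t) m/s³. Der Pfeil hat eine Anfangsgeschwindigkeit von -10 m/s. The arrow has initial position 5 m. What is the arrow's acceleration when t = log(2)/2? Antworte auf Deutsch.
Wir müssen unsere Gleichung für den Ruck j(t) = -40·exp(-2·t) 1-mal integrieren. Die Stammfunktion von dem Ruck, mit a(0) = 20, ergibt die Beschleunigung: a(t) = 20·exp(-2·t). Wir haben die Beschleunigung a(t) = 20·exp(-2·t). Durch Einsetzen von t = log(2)/2: a(log(2)/2) = 10.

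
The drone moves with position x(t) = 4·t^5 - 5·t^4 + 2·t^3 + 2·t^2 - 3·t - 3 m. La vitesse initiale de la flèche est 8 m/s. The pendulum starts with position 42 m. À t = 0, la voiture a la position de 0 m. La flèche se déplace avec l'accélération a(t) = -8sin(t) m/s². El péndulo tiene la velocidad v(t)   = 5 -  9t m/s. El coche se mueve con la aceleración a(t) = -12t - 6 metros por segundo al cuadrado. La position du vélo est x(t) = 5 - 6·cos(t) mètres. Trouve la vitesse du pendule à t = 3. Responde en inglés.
From the given velocity equation v(t) = 5 - 9·t, we substitute t = 3 to get v = -22.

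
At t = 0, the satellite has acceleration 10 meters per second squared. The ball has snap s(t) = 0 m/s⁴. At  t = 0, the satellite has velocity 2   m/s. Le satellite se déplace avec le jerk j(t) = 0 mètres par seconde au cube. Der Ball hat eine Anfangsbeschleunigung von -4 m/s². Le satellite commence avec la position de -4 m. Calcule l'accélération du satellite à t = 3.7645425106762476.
En partant du jerk j(t) = 0, nous prenons 1 intégrale. En prenant ∫j(t)dt et en appliquant a(0) = 10, nous trouvons a(t) = 10. De l'équation de l'accélération a(t) = 10, nous substituons t = 3.7645425106762476 pour obtenir a = 10.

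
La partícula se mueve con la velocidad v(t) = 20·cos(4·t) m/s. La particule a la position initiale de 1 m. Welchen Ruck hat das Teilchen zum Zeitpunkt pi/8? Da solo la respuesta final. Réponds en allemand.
Der Ruck bei t = pi/8 ist j = 0.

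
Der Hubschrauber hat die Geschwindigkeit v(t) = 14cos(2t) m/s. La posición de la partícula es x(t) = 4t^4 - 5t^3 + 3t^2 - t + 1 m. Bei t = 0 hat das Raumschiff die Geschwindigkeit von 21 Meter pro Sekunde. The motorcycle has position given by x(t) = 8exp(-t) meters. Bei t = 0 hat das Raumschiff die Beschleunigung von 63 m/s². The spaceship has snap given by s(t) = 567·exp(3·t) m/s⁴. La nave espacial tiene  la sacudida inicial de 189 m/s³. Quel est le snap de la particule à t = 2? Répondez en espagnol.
Debemos derivar nuestra ecuación de la posición x(t) = 4·t^4 - 5·t^3 + 3·t^2 - t + 1 4 veces. Tomando d/dt de x(t), encontramos v(t) = 16·t^3 - 15·t^2 + 6·t - 1. Tomando d/dt de v(t), encontramos a(t) = 48·t^2 - 30·t + 6. La derivada de la aceleración da la sacudida: j(t) = 96·t - 30. Derivando la sacudida, obtenemos el snap: s(t) = 96. Tenemos el snap s(t) = 96. Sustituyendo t = 2: s(2) = 96.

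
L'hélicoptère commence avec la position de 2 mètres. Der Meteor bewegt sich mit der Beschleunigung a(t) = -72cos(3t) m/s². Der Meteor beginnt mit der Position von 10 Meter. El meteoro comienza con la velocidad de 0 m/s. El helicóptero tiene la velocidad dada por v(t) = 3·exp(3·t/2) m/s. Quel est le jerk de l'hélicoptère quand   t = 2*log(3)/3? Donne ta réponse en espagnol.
Partiendo de la velocidad v(t) = 3·exp(3·t/2), tomamos 2 derivadas. Tomando d/dt de v(t), encontramos a(t) = 9·exp(3·t/2)/2. Derivando la aceleración, obtenemos la sacudida: j(t) = 27·exp(3·t/2)/4. Tenemos la sacudida j(t) = 27·exp(3·t/2)/4. Sustituyendo t = 2*log(3)/3: j(2*log(3)/3) = 81/4.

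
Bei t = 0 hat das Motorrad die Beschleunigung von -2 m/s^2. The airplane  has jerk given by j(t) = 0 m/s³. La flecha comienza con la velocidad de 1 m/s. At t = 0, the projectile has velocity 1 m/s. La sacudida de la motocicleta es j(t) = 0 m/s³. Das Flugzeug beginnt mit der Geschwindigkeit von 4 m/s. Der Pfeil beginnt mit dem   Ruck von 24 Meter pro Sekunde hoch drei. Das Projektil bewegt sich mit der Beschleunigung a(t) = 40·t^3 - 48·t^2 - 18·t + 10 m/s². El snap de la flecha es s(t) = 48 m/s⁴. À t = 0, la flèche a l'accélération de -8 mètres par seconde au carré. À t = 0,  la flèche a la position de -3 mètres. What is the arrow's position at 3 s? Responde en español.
Partiendo del snap s(t) = 48, tomamos 4 integrales. Tomando ∫s(t)dt y aplicando j(0) = 24, encontramos j(t) = 48·t + 24. Tomando ∫j(t)dt y aplicando a(0) = -8, encontramos a(t) = 24·t^2 + 24·t - 8. La antiderivada de la aceleración, con v(0) = 1, da la velocidad: v(t) = 8·t^3 + 12·t^2 - 8·t + 1. Integrando la velocidad y usando la condición inicial x(0) = -3, obtenemos x(t) = 2·t^4 + 4·t^3 - 4·t^2 + t - 3. Usando x(t) = 2·t^4 + 4·t^3 - 4·t^2 + t - 3 y sustituyendo t = 3, encontramos x = 234.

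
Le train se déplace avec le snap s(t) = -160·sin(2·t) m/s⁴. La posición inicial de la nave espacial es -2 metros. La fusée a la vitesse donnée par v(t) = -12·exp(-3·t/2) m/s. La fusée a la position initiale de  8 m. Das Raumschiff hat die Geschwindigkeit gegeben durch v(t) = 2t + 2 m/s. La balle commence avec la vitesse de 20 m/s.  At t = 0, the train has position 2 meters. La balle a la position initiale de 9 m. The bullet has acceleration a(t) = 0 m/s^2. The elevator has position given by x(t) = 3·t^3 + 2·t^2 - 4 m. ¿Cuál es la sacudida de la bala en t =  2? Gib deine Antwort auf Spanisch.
Partiendo de la aceleración a(t) = 0, tomamos 1 derivada. Derivando la aceleración, obtenemos la sacudida: j(t) = 0. De la ecuación de la sacudida j(t) = 0, sustituimos t = 2 para obtener j = 0.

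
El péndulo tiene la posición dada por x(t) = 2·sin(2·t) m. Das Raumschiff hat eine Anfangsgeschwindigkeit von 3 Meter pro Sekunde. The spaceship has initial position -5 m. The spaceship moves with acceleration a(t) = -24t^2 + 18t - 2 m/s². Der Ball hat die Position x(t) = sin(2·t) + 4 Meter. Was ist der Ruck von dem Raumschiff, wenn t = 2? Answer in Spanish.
Partiendo de la aceleración a(t) = -24·t^2 + 18·t - 2, tomamos 1 derivada. Tomando d/dt de a(t), encontramos j(t) = 18 - 48·t. De la ecuación de la sacudida j(t) = 18 - 48·t, sustituimos t = 2 para obtener j = -78.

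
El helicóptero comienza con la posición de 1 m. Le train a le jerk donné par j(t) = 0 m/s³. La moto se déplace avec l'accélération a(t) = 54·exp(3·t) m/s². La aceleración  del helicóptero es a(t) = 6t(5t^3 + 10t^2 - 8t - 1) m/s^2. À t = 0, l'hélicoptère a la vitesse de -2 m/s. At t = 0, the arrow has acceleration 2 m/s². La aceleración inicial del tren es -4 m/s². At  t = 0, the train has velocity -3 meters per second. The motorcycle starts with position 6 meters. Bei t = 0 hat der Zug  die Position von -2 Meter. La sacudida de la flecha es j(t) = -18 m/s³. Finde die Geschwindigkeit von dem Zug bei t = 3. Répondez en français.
En partant du jerk j(t) = 0, nous prenons 2 intégrales. En intégrant le jerk et en utilisant la condition initiale a(0) = -4, nous obtenons a(t) = -4. La primitive de l'accélération est la vitesse. En utilisant v(0) = -3, nous obtenons v(t) = -4·t - 3. De l'équation de la vitesse v(t) = -4·t - 3, nous substituons t = 3 pour obtenir v = -15.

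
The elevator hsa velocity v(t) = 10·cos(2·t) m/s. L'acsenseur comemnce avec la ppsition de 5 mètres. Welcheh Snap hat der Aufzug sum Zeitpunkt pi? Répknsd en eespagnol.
Debemos derivar nuestra ecuación de la velocidad v(t) = 10·cos(2·t) 3 veces. Tomando d/dt de v(t), encontramos a(t) = -20·sin(2·t). Tomando d/dt de a(t), encontramos j(t) = -40·cos(2·t). Derivando la sacudida, obtenemos el snap: s(t) = 80·sin(2·t). Tenemos el snap s(t) = 80·sin(2·t). Sustituyendo t = pi: s(pi) = 0.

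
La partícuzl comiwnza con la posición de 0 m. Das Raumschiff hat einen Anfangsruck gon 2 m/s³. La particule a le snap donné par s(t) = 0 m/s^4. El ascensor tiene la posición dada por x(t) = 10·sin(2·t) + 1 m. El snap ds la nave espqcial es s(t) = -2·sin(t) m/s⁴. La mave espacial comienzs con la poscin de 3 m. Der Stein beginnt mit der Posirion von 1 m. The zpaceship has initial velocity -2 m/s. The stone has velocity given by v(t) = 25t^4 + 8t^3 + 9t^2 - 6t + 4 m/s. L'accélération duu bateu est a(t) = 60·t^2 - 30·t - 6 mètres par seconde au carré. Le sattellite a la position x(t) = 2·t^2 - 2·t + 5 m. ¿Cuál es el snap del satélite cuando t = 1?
Partiendo de la posición x(t) = 2·t^2 - 2·t + 5, tomamos 4 derivadas. Derivando la posición, obtenemos la velocidad: v(t) = 4·t - 2. Derivando la velocidad, obtenemos la aceleración: a(t) = 4. Tomando d/dt de a(t), encontramos j(t) = 0. Tomando d/dt de j(t), encontramos s(t) = 0. Usando s(t) = 0 y sustituyendo t = 1, encontramos s = 0.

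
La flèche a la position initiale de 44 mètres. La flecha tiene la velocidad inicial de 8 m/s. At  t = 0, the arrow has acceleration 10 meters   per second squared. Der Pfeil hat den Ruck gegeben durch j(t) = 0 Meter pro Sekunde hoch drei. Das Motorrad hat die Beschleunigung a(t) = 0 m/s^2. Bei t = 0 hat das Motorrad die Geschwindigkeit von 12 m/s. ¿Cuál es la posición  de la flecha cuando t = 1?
Debemos encontrar la antiderivada de nuestra ecuación de la sacudida j(t) = 0 3 veces. La integral de la sacudida, con a(0) = 10, da la aceleración: a(t) = 10. Integrando la aceleración y usando la condición inicial v(0) = 8, obtenemos v(t) = 10·t + 8. Tomando ∫v(t)dt y aplicando x(0) = 44, encontramos x(t) = 5·t^2 + 8·t + 44. De la ecuación de la posición x(t) = 5·t^2 + 8·t + 44, sustituimos t = 1 para obtener x = 57.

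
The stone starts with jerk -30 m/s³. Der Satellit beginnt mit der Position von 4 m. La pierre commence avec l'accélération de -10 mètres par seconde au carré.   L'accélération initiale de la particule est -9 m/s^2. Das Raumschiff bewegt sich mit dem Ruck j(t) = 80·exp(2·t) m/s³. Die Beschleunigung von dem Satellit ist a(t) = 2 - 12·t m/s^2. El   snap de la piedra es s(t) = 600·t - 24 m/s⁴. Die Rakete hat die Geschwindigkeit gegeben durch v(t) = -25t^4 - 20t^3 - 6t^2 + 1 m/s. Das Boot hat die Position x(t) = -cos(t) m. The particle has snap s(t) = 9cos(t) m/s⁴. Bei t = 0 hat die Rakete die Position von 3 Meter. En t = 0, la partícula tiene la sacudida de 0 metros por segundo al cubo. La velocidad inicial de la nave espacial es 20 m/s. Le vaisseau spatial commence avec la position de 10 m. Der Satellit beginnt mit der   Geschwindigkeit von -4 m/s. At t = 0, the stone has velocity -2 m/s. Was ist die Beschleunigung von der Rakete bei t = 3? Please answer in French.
Pour résoudre ceci, nous devons prendre 1 dérivée de notre équation de la vitesse v(t) = -25·t^4 - 20·t^3 - 6·t^2 + 1. La dérivée de la vitesse donne l'accélération: a(t) = -100·t^3 - 60·t^2 - 12·t. De l'équation de l'accélération a(t) = -100·t^3 - 60·t^2 - 12·t, nous substituons t = 3 pour obtenir a = -3276.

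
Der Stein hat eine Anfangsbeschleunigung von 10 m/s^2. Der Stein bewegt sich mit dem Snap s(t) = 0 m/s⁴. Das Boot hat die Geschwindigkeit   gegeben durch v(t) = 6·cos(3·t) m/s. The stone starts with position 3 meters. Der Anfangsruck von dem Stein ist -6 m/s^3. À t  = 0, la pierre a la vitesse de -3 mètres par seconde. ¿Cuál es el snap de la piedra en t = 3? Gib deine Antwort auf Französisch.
De l'équation du snap s(t) = 0, nous substituons t = 3 pour obtenir s = 0.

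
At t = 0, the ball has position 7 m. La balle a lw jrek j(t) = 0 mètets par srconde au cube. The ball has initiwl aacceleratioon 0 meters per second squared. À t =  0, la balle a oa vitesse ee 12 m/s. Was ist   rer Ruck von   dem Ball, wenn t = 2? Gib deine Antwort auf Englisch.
Using j(t) = 0 and substituting t = 2, we find j = 0.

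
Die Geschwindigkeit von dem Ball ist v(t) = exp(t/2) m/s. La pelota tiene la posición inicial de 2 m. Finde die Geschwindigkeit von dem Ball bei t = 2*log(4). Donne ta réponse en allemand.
Mit v(t) = exp(t/2) und Einsetzen von t = 2*log(4), finden wir v = 4.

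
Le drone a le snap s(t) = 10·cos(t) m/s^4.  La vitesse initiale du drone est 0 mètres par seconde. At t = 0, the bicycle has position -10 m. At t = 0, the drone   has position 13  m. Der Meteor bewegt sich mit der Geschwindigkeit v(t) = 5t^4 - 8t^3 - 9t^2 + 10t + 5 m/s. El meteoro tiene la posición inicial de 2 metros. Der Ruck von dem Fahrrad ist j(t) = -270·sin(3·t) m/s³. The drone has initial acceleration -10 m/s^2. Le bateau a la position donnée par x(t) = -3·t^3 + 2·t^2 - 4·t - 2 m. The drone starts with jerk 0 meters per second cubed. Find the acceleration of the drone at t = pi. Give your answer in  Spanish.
Debemos encontrar la integral de nuestra ecuación del snap s(t) = 10·cos(t) 2 veces. La integral del snap, con j(0) = 0, da la sacudida: j(t) = 10·sin(t). La antiderivada de la sacudida es la aceleración. Usando a(0) = -10, obtenemos a(t) = -10·cos(t). Usando a(t) = -10·cos(t) y sustituyendo t = pi, encontramos a = 10.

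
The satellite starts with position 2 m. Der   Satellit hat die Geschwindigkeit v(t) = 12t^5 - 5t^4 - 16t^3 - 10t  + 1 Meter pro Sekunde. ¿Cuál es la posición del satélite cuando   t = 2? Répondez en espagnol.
Debemos encontrar la antiderivada de nuestra ecuación de la velocidad v(t) = 12·t^5 - 5·t^4 - 16·t^3 - 10·t + 1 1 vez. La antiderivada de la velocidad es la posición. Usando x(0) = 2, obtenemos x(t) = 2·t^6 - t^5 - 4·t^4 - 5·t^2 + t + 2. Usando x(t) = 2·t^6 - t^5 - 4·t^4 - 5·t^2 + t + 2 y sustituyendo t = 2, encontramos x = 16.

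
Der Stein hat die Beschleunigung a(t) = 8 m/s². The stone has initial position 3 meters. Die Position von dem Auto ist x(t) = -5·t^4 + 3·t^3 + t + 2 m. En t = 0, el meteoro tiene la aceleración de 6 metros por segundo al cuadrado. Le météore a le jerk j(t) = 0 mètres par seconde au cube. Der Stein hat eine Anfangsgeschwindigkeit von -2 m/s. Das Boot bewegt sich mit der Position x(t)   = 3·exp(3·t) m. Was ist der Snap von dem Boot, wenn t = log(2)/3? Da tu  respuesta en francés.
Nous devons dériver notre équation de la position x(t) = 3·exp(3·t) 4 fois. En dérivant la position, nous obtenons la vitesse: v(t) = 9·exp(3·t). En prenant d/dt de v(t), nous trouvons a(t) = 27·exp(3·t). En prenant d/dt de a(t), nous trouvons j(t) = 81·exp(3·t). En dérivant le jerk, nous obtenons le snap: s(t) = 243·exp(3·t). Nous avons le snap s(t) = 243·exp(3·t). En substituant t = log(2)/3: s(log(2)/3) = 486.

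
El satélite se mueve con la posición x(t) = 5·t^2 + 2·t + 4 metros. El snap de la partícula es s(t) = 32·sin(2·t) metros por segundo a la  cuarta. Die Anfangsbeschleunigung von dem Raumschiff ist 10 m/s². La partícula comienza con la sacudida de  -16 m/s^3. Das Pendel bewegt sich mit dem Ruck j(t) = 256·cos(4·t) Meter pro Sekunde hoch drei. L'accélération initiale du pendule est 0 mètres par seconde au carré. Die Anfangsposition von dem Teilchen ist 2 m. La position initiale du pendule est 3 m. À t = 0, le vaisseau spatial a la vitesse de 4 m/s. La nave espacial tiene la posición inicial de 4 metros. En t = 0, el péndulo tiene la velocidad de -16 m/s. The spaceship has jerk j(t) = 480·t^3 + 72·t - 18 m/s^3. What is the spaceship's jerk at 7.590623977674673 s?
Using j(t) = 480·t^3 + 72·t - 18 and substituting t = 7.590623977674673, we find j = 210458.121584252.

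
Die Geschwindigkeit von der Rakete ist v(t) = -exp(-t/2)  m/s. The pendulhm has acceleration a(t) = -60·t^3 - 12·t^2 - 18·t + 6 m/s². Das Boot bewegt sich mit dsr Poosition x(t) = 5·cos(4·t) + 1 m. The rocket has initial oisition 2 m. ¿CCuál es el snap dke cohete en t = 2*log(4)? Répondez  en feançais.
En partant de la vitesse v(t) = -exp(-t/2), nous prenons 3 dérivées. En prenant d/dt de v(t), nous trouvons a(t) = exp(-t/2)/2. En prenant d/dt de a(t), nous trouvons j(t) = -exp(-t/2)/4. La dérivée du jerk donne le snap: s(t) = exp(-t/2)/8. En utilisant s(t) = exp(-t/2)/8 et en substituant t = 2*log(4), nous trouvons s = 1/32.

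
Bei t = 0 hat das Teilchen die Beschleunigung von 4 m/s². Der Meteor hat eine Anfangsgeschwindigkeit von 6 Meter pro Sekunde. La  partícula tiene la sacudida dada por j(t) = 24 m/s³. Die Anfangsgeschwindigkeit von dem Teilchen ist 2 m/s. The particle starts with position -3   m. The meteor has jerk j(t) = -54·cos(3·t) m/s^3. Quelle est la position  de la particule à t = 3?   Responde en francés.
Nous devons trouver la primitive de notre équation du jerk j(t) = 24 3 fois. En prenant ∫j(t)dt et en appliquant a(0) = 4, nous trouvons a(t) = 24·t + 4. L'intégrale de l'accélération est la vitesse. En utilisant v(0) = 2, nous obtenons v(t) = 12·t^2 + 4·t + 2. En prenant ∫v(t)dt et en appliquant x(0) = -3, nous trouvons x(t) = 4·t^3 + 2·t^2 + 2·t - 3. Nous avons la position x(t) = 4·t^3 + 2·t^2 + 2·t - 3. En substituant t = 3: x(3) = 129.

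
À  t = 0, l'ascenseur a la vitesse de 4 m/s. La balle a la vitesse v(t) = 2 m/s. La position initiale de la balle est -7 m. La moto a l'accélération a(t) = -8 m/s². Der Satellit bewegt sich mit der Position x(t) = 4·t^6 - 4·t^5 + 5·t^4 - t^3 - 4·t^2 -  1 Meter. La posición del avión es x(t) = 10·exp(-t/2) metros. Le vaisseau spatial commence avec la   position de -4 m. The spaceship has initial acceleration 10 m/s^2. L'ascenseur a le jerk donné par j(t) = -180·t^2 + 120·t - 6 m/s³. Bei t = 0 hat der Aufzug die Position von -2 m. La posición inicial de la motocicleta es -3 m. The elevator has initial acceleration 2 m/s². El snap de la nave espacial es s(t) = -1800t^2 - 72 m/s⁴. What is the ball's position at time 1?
We need to integrate our velocity equation v(t) = 2 1 time. Finding the antiderivative of v(t) and using x(0) = -7: x(t) = 2·t - 7. We have position x(t) = 2·t - 7. Substituting t = 1: x(1) = -5.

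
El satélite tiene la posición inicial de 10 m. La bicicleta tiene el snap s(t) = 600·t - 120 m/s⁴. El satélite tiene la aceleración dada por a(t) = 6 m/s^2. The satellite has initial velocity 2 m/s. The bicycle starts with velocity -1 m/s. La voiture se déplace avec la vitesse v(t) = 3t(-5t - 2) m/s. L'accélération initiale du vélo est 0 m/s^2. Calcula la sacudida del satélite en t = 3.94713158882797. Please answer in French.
Nous devons dériver notre équation de l'accélération a(t) = 6 1 fois. En prenant d/dt de a(t), nous trouvons j(t) = 0. En utilisant j(t) = 0 et en substituant t = 3.94713158882797, nous trouvons j = 0.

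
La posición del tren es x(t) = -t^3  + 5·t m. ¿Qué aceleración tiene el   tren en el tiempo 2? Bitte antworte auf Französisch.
Nous devons dériver notre équation de la position x(t) = -t^3 + 5·t 2 fois. En prenant d/dt de x(t), nous trouvons v(t) = 5 - 3·t^2. En prenant d/dt de v(t), nous trouvons a(t) = -6·t. Nous avons l'accélération a(t) = -6·t. En substituant t = 2: a(2) = -12.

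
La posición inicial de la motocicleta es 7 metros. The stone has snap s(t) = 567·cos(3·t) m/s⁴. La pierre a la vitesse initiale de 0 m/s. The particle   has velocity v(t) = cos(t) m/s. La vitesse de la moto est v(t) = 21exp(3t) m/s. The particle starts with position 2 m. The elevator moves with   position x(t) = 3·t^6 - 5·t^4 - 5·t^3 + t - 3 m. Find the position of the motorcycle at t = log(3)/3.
To solve this, we need to take 1 antiderivative of our velocity equation v(t) = 21·exp(3·t). Finding the integral of v(t) and using x(0) = 7: x(t) = 7·exp(3·t). We have position x(t) = 7·exp(3·t). Substituting t = log(3)/3: x(log(3)/3) = 21.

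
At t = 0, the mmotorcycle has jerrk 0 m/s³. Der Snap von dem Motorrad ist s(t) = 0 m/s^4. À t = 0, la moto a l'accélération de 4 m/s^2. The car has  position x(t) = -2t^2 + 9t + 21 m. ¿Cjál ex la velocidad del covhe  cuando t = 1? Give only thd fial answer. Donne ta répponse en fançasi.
À t = 1, v = 5.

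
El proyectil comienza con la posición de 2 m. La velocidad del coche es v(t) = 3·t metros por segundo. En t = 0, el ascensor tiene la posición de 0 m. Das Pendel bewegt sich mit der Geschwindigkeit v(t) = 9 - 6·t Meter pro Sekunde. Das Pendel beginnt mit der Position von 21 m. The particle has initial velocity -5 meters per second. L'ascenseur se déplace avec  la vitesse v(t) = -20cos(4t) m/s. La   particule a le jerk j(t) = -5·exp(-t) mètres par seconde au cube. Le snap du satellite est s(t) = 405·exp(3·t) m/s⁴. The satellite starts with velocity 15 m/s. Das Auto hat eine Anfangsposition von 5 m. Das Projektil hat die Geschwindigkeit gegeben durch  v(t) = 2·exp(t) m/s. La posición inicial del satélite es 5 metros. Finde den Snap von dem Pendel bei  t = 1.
Ausgehend von der Geschwindigkeit v(t) = 9 - 6·t, nehmen wir 3 Ableitungen. Die Ableitung von der Geschwindigkeit ergibt die Beschleunigung: a(t) = -6. Die Ableitung von der Beschleunigung ergibt den Ruck: j(t) = 0. Mit d/dt von j(t) finden wir s(t) = 0. Mit s(t) = 0 und Einsetzen von t = 1, finden wir s = 0.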